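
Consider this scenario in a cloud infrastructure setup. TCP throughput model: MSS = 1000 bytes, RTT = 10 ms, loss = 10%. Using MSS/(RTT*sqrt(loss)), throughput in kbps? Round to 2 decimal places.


Given: MSS = 1000 bytes, RTT = 10 ms, loss = 10%
RTT in seconds = 10 / 1000 = 0.01
Loss rate = 10% = 0.1
sqrt(loss) = sqrt(0.1) = 0.316227766017
Throughput (bytes/s) = 1000 / (0.01 * 0.316227766017) = 316227.7660
Throughput (kbps) = 316227.7660 * 8 / 1000 = 2529.822128 -> 2529.82 kbps (2 dp)

2529.82


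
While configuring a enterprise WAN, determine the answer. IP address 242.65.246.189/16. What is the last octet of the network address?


Given: IP = 242.65.246.189, prefix = /16
Subnet mask = 255.255.0.0
Last octet of IP: 189
Last octet of mask: 0
Network last octet = 189 AND 0 = 0

0


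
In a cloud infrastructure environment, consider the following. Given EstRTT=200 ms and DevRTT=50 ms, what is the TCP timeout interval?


Given: EstRTT = 200 ms, DevRTT = 50 ms
Timeout = EstRTT + 4 * DevRTT
4 * DevRTT = 4 * 50 = 200
Timeout = 200 + 200 = 400 ms

400


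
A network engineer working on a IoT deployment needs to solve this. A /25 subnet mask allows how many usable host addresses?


Given: subnet mask /25
Host bits = 32 - 25 = 7
Total addresses = 2^7 = 128
Usable hosts = 128 - 2 (network + broadcast) = 126

126


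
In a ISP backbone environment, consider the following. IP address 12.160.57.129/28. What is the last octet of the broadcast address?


Given: IP = 12.160.57.129, prefix = /28
Host bits = 32 - 28 = 4
Network last octet = 129 AND mask = 128
Host part size = 2^4 - 1 = 15
Broadcast last octet = 128 OR 15 = 143

143


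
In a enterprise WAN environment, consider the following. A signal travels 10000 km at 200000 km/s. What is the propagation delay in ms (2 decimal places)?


Given: distance = 10000 km, speed = 200000 km/s
Delay = distance / speed = 10000 / 200000 seconds
Delay in ms = 10000 * 1000 / 200000
Delay = 50.0000 ms
Rounded to 2 dp = 50.00 ms

50.00


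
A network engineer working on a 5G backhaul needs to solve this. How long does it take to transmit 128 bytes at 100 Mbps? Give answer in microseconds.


Given: packet = 128 bytes, bandwidth = 100 Mbps
Packet in bits = 128 * 8 = 1024 bits
Bandwidth = 100 * 10^6 = 100000000 bps
Time = 1024 / 100000000 seconds
Time in us = 1024 * 10^6 / 100000000 = 10.24

10.24


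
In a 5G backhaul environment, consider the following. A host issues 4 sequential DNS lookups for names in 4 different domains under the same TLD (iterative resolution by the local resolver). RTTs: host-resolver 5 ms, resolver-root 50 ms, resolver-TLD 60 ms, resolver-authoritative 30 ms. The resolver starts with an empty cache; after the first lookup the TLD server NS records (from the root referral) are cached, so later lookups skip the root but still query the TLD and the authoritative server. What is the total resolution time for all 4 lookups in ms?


Lookup 1 (cold cache): local + root + TLD + auth = 5 + 50 + 60 + 30 = 145 ms
Lookups 2..4 (TLD NS cached -> skip root; new domain -> still ask TLD and auth): local + TLD + auth = 5 + 60 + 30 = 95 ms each
Remaining 3 lookups: 3 * 95 = 285 ms
Total = 145 + 285 = 430 ms

430


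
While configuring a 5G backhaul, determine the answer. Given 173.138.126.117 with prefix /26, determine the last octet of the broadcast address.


Given: IP = 173.138.126.117, prefix = /26
Host bits = 32 - 26 = 6
Network last octet = 117 AND mask = 64
Host part size = 2^6 - 1 = 63
Broadcast last octet = 64 OR 63 = 127

127


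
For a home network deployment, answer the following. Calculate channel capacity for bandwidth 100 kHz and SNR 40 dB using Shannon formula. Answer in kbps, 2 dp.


Given: B = 100 kHz, SNR = 40 dB
SNR linear = 10^(40/10) = 10000
1 + SNR = 10001
log2(10001) = 13.2878566418
C = 100 * 1000 * 13.2878566418 = 1328785.6642 bps
C = 1328.785664 kbps -> 1328.79 kbps (2 dp)

1328.79


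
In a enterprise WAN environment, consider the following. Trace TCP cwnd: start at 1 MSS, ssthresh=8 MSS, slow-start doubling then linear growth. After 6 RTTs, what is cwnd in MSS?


RTT 0: cwnd = 1 MSS (initial)
RTT 1: cwnd = 2 MSS (slow start, doubled)
RTT 2: cwnd = 4 MSS (slow start, doubled)
RTT 3: cwnd = 8 MSS (slow start, doubled)
RTT 4: cwnd = 9 MSS (congestion avoidance, +1)
RTT 5: cwnd = 10 MSS (congestion avoidance, +1)
RTT 6: cwnd = 11 MSS (congestion avoidance, +1)

11


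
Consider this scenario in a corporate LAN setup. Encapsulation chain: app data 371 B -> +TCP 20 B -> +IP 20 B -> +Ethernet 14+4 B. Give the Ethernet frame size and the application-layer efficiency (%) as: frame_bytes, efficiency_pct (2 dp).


TCP segment = 371 + 20 = 391 B
IP packet = 391 + 20 = 411 B
Ethernet frame = 411 + 14 + 4 = 429 B
Efficiency = app / frame = 371 / 429 = 0.864802 = 86.4802% -> 86.48% (2 dp)

429, 86.48


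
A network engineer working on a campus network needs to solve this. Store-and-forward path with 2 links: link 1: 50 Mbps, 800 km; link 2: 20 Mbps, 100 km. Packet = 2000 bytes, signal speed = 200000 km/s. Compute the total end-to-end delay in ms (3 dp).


Packet = 2000 bytes = 16000 bits. Store-and-forward: sum (t_trans + t_prop) per link.
Link 1: t_trans = 16000/(50*10^6) s = 0.3200 ms; t_prop = 800/200000 s = 4.0000 ms; subtotal = 4.3200 ms
Link 2: t_trans = 16000/(20*10^6) s = 0.8000 ms; t_prop = 100/200000 s = 0.5000 ms; subtotal = 1.3000 ms
End-to-end = 4.3200 + 1.3000 = 5.6200 ms -> 5.620 ms (3 dp)

5.620


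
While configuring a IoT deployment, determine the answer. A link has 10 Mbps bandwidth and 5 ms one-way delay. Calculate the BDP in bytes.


Given: bandwidth = 10 Mbps, delay = 5 ms
BDP in bits = 10 * 10^6 * 5 / 1000
BDP in bits = 50000
BDP in bytes = 50000 / 8 = 6250

6250


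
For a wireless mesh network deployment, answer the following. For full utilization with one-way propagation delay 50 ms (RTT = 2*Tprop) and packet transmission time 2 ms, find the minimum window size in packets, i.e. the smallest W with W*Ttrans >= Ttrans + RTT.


Given: Ttrans = 2 ms, RTT = 100 ms (= 2 * Tprop, Tprop = 50 ms)
Time until first ACK returns = Ttrans + RTT = 2 + 100 = 102 ms
Need W * Ttrans >= Ttrans + RTT  ->  W >= (Ttrans + RTT) / Ttrans
(Ttrans + RTT) / Ttrans = 102 / 2 = 51
W_min = ceil(51) = 51

51


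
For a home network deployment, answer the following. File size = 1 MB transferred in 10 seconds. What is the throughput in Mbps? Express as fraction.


Given: file = 1 MB, time = 10 s
File in Mb = 1 * 8 = 8 Mb
Throughput = 8 / 10 Mbps
Throughput = 4/5 Mbps

4/5


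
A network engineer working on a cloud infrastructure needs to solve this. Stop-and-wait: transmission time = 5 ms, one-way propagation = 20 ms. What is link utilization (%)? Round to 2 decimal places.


Given: Ttrans = 5 ms, Tprop = 20 ms
RTT = 2 * Tprop = 2 * 20 = 40 ms
U = Ttrans / (Ttrans + RTT)
U = 5 / (5 + 40)
U = 5 / 45 = 0.111111
U% = 11.11%

11.11


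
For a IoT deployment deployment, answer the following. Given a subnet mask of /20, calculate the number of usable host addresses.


Given: subnet mask /20
Host bits = 32 - 20 = 12
Total addresses = 2^12 = 4096
Usable hosts = 4096 - 2 (network + broadcast) = 4094

4094


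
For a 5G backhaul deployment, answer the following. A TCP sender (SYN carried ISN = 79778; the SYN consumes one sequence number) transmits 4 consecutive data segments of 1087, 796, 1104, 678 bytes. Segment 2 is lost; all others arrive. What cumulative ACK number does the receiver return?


SYN uses sequence number 79778; first data byte = ISN + 1 = 79779.
Segment 1: SEQ = 79779, len = 1087 B, covers [79779, 80865]
Segment 2: SEQ = 80866, len = 796 B, covers [80866, 81661] [LOST]
Segment 3: SEQ = 81662, len = 1104 B, covers [81662, 82765]
Segment 4: SEQ = 82766, len = 678 B, covers [82766, 83443]
In-order data received: bytes [79779, 80865] (segments 1..1).
Segment 2 missing -> gap begins at byte 80866; later segments buffered out of order.
Cumulative ACK = next expected in-order byte = 79779 + 1087 = 80866

80866


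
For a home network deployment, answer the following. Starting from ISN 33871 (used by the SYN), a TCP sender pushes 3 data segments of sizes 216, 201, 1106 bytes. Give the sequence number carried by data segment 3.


The SYN occupies sequence number ISN = 33871, so the first data byte is ISN + 1 = 33872.
SEQ of data segment i = (ISN + 1) + sum of payload sizes of segments 1..i-1.
Segment 1: SEQ = 33872, payload = 216 bytes
Segment 2: SEQ = 34088, payload = 201 bytes
Segment 3: SEQ = 34289, payload = 1106 bytes
SEQ of segment 3 = 33872 + 216 + 201 = 34289

34289


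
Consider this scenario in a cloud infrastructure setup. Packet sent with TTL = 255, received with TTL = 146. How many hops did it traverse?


Given: initial TTL = 255, received TTL = 146
Hops = initial TTL - received TTL
Hops = 255 - 146 = 109

109


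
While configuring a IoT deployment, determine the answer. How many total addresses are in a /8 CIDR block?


Given: CIDR prefix /8
Host bits = 32 - 8 = 24
Total addresses = 2^24 = 16777216

16777216


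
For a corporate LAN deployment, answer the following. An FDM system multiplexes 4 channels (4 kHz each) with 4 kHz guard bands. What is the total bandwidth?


Given: 4 channels, 4 kHz each, guard = 4 kHz
Channel bandwidth = 4 * 4 = 16 kHz
Guard bands = 3 gaps * 4 kHz = 12 kHz
Total = 16 + 12 = 28 kHz

28


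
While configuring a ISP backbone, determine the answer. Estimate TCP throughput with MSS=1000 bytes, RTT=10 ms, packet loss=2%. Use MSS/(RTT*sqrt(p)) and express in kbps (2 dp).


Given: MSS = 1000 bytes, RTT = 10 ms, loss = 2%
RTT in seconds = 10 / 1000 = 0.01
Loss rate = 2% = 0.02
sqrt(loss) = sqrt(0.02) = 0.141421356237
Throughput (bytes/s) = 1000 / (0.01 * 0.141421356237) = 707106.7812
Throughput (kbps) = 707106.7812 * 8 / 1000 = 5656.854249 -> 5656.85 kbps (2 dp)

5656.85


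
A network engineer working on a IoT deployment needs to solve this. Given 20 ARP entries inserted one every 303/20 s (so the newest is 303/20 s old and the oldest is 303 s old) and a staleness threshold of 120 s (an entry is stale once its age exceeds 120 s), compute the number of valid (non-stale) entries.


Ages are k * 303/20 s for k = 1..20 (spacing = 15.1500 s).
Entry k is valid iff k * 303/20 <= 120 iff k <= 20 * 120 / 303 = 7.9208
n_valid = floor(7.9208) = 7
(n_stale = 20 - 7 = 13)

7


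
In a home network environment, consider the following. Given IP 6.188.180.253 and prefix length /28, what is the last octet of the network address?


Given: IP = 6.188.180.253, prefix = /28
Subnet mask = 255.255.255.240
Last octet of IP: 253
Last octet of mask: 240
Network last octet = 253 AND 240 = 240

240


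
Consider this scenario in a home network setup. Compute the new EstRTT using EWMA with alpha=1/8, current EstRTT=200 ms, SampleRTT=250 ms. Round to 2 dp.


Given: EstRTT = 200 ms, SampleRTT = 250 ms, alpha = 1/8
New EstRTT = (1 - alpha) * EstRTT + alpha * SampleRTT
(7/8) * 200 = 175
(1/8) * 250 = 31.25
New EstRTT = 175 + 31.25 = 206.25 ms -> 206.25 ms (2 dp)

206.25


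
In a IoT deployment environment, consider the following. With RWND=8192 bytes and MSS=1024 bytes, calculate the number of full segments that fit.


Given: RWND = 8192 bytes, MSS = 1024 bytes
Full segments = floor(RWND / MSS)
Full segments = floor(8192 / 1024)
Full segments = floor(8.0) = 8

8


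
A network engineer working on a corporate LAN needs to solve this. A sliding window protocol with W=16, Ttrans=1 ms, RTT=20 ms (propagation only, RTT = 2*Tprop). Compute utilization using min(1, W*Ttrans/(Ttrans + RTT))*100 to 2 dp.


Given: W = 16, Ttrans = 1 ms, RTT = 20 ms (= 2 * Tprop, Tprop = 10 ms)
Cycle time = Ttrans + RTT = 1 + 20 = 21 ms (first packet sent until its ACK returns)
W * Ttrans = 16 * 1 = 16 ms of sending per cycle
W * Ttrans / (Ttrans + RTT) = 16 / 21 = 0.761905
U = min(1, 0.761905) = 0.761905
U% = 76.19%

76.19


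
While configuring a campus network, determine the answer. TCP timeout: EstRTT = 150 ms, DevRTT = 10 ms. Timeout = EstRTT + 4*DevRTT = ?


Given: EstRTT = 150 ms, DevRTT = 10 ms
Timeout = EstRTT + 4 * DevRTT
4 * DevRTT = 4 * 10 = 40
Timeout = 150 + 40 = 190 ms

190


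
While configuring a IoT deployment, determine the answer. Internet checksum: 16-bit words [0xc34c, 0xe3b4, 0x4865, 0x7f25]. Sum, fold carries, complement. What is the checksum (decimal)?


Given words: [0xc34c, 0xe3b4, 0x4865, 0x7f25]
Step 1: Sum all words
Raw sum = 49996 + 58292 + 18533 + 32549 = 159370
Step 2: Fold carry: (28298 + 2) = 28300
One's complement = ~28300 & 0xFFFF = 37235

37235


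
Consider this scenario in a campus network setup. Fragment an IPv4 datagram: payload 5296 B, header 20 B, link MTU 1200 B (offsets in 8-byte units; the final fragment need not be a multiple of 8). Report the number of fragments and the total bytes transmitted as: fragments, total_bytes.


Max data per non-final fragment = floor((MTU - header)/8)*8 = floor((1200 - 20)/8)*8 = floor(1180/8)*8 = 1176 B
Final fragment needs no 8-byte alignment: it can carry up to MTU - header = 1180 B
Non-final fragments needed = ceil((payload - 1180) / 1176) = ceil(4116/1176) = ceil(3.5000) = 4
Number of fragments = 4 + 1 = 5
Fragment sizes (data): 4 * 1176 B + 592 B (last, 592 <= 1180 OK)
Total bytes sent = payload + n_frags * header = 5296 + 5*20 = 5296 + 100 = 5396 B

5, 5396


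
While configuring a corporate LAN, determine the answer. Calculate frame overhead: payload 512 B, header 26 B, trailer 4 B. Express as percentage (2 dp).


Given: payload = 512 B, header = 26 B, trailer = 4 B
Overhead bytes = header + trailer = 26 + 4 = 30
Total frame = payload + overhead = 512 + 30 = 542
Overhead % = 30 / 542 * 100 = 5.5351% -> 5.54% (2 dp)

5.54


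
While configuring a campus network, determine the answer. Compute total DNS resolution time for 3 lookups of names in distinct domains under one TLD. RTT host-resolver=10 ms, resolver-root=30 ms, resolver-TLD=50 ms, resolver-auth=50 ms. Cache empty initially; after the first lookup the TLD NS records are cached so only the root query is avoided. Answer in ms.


Lookup 1 (cold cache): local + root + TLD + auth = 10 + 30 + 50 + 50 = 140 ms
Lookups 2..3 (TLD NS cached -> skip root; new domain -> still ask TLD and auth): local + TLD + auth = 10 + 50 + 50 = 110 ms each
Remaining 2 lookups: 2 * 110 = 220 ms
Total = 140 + 220 = 360 ms

360


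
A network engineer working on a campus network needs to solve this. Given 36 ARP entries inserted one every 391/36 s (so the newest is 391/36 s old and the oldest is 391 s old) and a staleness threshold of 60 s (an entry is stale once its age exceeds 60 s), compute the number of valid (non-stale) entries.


Ages are k * 391/36 s for k = 1..36 (spacing = 10.8611 s).
Entry k is valid iff k * 391/36 <= 60 iff k <= 36 * 60 / 391 = 5.5243
n_valid = floor(5.5243) = 5
(n_stale = 36 - 5 = 31)

5


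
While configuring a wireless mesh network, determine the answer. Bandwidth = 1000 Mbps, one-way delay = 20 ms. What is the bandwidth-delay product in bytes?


Given: bandwidth = 1000 Mbps, delay = 20 ms
BDP in bits = 1000 * 10^6 * 20 / 1000
BDP in bits = 20000000
BDP in bytes = 20000000 / 8 = 2500000

2500000


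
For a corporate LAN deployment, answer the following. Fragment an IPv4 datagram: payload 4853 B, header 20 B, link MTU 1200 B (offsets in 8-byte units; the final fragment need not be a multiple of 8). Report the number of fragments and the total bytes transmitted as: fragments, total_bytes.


Max data per non-final fragment = floor((MTU - header)/8)*8 = floor((1200 - 20)/8)*8 = floor(1180/8)*8 = 1176 B
Final fragment needs no 8-byte alignment: it can carry up to MTU - header = 1180 B
Non-final fragments needed = ceil((payload - 1180) / 1176) = ceil(3673/1176) = ceil(3.1233) = 4
Number of fragments = 4 + 1 = 5
Fragment sizes (data): 4 * 1176 B + 149 B (last, 149 <= 1180 OK)
Total bytes sent = payload + n_frags * header = 4853 + 5*20 = 4853 + 100 = 4953 B

5, 4953


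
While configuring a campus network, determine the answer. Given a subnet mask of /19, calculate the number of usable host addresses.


Given: subnet mask /19
Host bits = 32 - 19 = 13
Total addresses = 2^13 = 8192
Usable hosts = 8192 - 2 (network + broadcast) = 8190

8190


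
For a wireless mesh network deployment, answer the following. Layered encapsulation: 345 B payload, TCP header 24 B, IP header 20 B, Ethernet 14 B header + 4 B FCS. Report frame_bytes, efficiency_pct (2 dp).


TCP segment = 345 + 24 = 369 B
IP packet = 369 + 20 = 389 B
Ethernet frame = 389 + 14 + 4 = 407 B
Efficiency = app / frame = 345 / 407 = 0.847666 = 84.7666% -> 84.77% (2 dp)

407, 84.77


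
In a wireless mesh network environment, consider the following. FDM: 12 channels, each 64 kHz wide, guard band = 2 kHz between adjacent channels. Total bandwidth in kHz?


Given: 12 channels, 64 kHz each, guard = 2 kHz
Channel bandwidth = 12 * 64 = 768 kHz
Guard bands = 11 gaps * 2 kHz = 22 kHz
Total = 768 + 22 = 790 kHz

790


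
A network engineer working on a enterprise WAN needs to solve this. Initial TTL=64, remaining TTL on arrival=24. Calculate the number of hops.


Given: initial TTL = 64, received TTL = 24
Hops = initial TTL - received TTL
Hops = 64 - 24 = 40

40


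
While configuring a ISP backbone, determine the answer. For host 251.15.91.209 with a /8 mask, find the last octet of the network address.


Given: IP = 251.15.91.209, prefix = /8
Subnet mask = 255.0.0.0
Last octet of IP: 209
Last octet of mask: 0
Network last octet = 209 AND 0 = 0

0


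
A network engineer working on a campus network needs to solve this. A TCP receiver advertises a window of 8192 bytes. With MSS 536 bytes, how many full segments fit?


Given: RWND = 8192 bytes, MSS = 536 bytes
Full segments = floor(RWND / MSS)
Full segments = floor(8192 / 536)
Full segments = floor(15.2836) = 15

15


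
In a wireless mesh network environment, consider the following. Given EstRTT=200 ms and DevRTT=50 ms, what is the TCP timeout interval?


Given: EstRTT = 200 ms, DevRTT = 50 ms
Timeout = EstRTT + 4 * DevRTT
4 * DevRTT = 4 * 50 = 200
Timeout = 200 + 200 = 400 ms

400


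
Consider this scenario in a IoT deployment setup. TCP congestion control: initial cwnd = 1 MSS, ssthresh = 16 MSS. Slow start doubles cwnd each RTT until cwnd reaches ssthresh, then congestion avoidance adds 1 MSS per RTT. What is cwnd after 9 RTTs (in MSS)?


RTT 0: cwnd = 1 MSS (initial)
RTT 1: cwnd = 2 MSS (slow start, doubled)
RTT 2: cwnd = 4 MSS (slow start, doubled)
RTT 3: cwnd = 8 MSS (slow start, doubled)
RTT 4: cwnd = 16 MSS (slow start, doubled)
RTT 5: cwnd = 17 MSS (congestion avoidance, +1)
RTT 6: cwnd = 18 MSS (congestion avoidance, +1)
RTT 7: cwnd = 19 MSS (congestion avoidance, +1)
RTT 8: cwnd = 20 MSS (congestion avoidance, +1)
RTT 9: cwnd = 21 MSS (congestion avoidance, +1)

21


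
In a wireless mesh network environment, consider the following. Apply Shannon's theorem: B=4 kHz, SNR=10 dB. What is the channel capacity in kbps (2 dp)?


Given: B = 4 kHz, SNR = 10 dB
SNR linear = 10^(10/10) = 10
1 + SNR = 11
log2(11) = 3.4594316186
C = 4 * 1000 * 3.4594316186 = 13837.7265 bps
C = 13.837726 kbps -> 13.84 kbps (2 dp)

13.84


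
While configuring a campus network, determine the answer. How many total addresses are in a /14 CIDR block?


Given: CIDR prefix /14
Host bits = 32 - 14 = 18
Total addresses = 2^18 = 262144

262144


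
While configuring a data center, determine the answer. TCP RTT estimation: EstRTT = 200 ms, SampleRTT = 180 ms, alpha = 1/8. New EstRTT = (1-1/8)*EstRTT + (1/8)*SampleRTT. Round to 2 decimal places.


Given: EstRTT = 200 ms, SampleRTT = 180 ms, alpha = 1/8
New EstRTT = (1 - alpha) * EstRTT + alpha * SampleRTT
(7/8) * 200 = 175
(1/8) * 180 = 22.5
New EstRTT = 175 + 22.5 = 197.5 ms -> 197.50 ms (2 dp)

197.50


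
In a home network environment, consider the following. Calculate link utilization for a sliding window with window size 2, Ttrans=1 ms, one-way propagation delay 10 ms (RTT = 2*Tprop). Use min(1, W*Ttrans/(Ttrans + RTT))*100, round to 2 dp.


Given: W = 2, Ttrans = 1 ms, RTT = 20 ms (= 2 * Tprop, Tprop = 10 ms)
Cycle time = Ttrans + RTT = 1 + 20 = 21 ms (first packet sent until its ACK returns)
W * Ttrans = 2 * 1 = 2 ms of sending per cycle
W * Ttrans / (Ttrans + RTT) = 2 / 21 = 0.095238
U = min(1, 0.095238) = 0.095238
U% = 9.52%

9.52


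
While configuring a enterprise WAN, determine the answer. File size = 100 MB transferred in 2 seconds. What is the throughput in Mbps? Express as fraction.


Given: file = 100 MB, time = 2 s
File in Mb = 100 * 8 = 800 Mb
Throughput = 800 / 2 Mbps
Throughput = 400 Mbps

400


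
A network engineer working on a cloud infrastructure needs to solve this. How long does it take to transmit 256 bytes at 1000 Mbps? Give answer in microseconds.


Given: packet = 256 bytes, bandwidth = 1000 Mbps
Packet in bits = 256 * 8 = 2048 bits
Bandwidth = 1000 * 10^6 = 1000000000 bps
Time = 2048 / 1000000000 seconds
Time in us = 2048 * 10^6 / 1000000000 = 2.048

2.048


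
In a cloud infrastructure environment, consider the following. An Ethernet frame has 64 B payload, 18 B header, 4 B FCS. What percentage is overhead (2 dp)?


Given: payload = 64 B, header = 18 B, trailer = 4 B
Overhead bytes = header + trailer = 18 + 4 = 22
Total frame = payload + overhead = 64 + 22 = 86
Overhead % = 22 / 86 * 100 = 25.5814% -> 25.58% (2 dp)

25.58


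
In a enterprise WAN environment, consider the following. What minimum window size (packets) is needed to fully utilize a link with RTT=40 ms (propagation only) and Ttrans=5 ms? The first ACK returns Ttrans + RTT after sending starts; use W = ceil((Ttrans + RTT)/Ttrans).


Given: Ttrans = 5 ms, RTT = 40 ms (= 2 * Tprop, Tprop = 20 ms)
Time until first ACK returns = Ttrans + RTT = 5 + 40 = 45 ms
Need W * Ttrans >= Ttrans + RTT  ->  W >= (Ttrans + RTT) / Ttrans
(Ttrans + RTT) / Ttrans = 45 / 5 = 9
W_min = ceil(9) = 9

9


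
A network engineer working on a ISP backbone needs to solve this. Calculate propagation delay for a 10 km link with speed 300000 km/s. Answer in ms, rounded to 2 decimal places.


Given: distance = 10 km, speed = 300000 km/s
Delay = distance / speed = 10 / 300000 seconds
Delay in ms = 10 * 1000 / 300000
Delay = 0.0333 ms
Rounded to 2 dp = 0.03 ms

0.03


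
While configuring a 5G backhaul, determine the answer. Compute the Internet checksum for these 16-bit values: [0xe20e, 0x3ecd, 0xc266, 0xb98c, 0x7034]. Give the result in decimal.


Given words: [0xe20e, 0x3ecd, 0xc266, 0xb98c, 0x7034]
Step 1: Sum all words
Raw sum = 57870 + 16077 + 49766 + 47500 + 28724 = 199937
Step 2: Fold carry: (3329 + 3) = 3332
One's complement = ~3332 & 0xFFFF = 62203

62203


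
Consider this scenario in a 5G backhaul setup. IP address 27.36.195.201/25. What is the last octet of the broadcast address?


Given: IP = 27.36.195.201, prefix = /25
Host bits = 32 - 25 = 7
Network last octet = 201 AND mask = 128
Host part size = 2^7 - 1 = 127
Broadcast last octet = 128 OR 127 = 255

255


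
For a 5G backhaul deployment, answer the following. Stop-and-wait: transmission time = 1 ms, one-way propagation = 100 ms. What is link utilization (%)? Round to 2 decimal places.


Given: Ttrans = 1 ms, Tprop = 100 ms
RTT = 2 * Tprop = 2 * 100 = 200 ms
U = Ttrans / (Ttrans + RTT)
U = 1 / (1 + 200)
U = 1 / 201 = 0.004975
U% = 0.50%

0.50


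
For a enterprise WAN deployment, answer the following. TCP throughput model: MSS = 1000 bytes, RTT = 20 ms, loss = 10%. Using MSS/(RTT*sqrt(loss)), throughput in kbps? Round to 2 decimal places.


Given: MSS = 1000 bytes, RTT = 20 ms, loss = 10%
RTT in seconds = 20 / 1000 = 0.02
Loss rate = 10% = 0.1
sqrt(loss) = sqrt(0.1) = 0.316227766017
Throughput (bytes/s) = 1000 / (0.02 * 0.316227766017) = 158113.8830
Throughput (kbps) = 158113.8830 * 8 / 1000 = 1264.911064 -> 1264.91 kbps (2 dp)

1264.91


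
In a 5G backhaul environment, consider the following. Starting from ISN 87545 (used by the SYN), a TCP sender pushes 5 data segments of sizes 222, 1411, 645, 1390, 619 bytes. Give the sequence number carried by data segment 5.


The SYN occupies sequence number ISN = 87545, so the first data byte is ISN + 1 = 87546.
SEQ of data segment i = (ISN + 1) + sum of payload sizes of segments 1..i-1.
Segment 1: SEQ = 87546, payload = 222 bytes
Segment 2: SEQ = 87768, payload = 1411 bytes
Segment 3: SEQ = 89179, payload = 645 bytes
Segment 4: SEQ = 89824, payload = 1390 bytes
Segment 5: SEQ = 91214, payload = 619 bytes
SEQ of segment 5 = 87546 + 222 + 1411 + 645 + 1390 = 91214

91214


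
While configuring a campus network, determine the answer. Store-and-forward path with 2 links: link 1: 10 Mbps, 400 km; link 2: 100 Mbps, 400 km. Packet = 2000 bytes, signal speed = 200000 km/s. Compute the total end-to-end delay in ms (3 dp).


Packet = 2000 bytes = 16000 bits. Store-and-forward: sum (t_trans + t_prop) per link.
Link 1: t_trans = 16000/(10*10^6) s = 1.6000 ms; t_prop = 400/200000 s = 2.0000 ms; subtotal = 3.6000 ms
Link 2: t_trans = 16000/(100*10^6) s = 0.1600 ms; t_prop = 400/200000 s = 2.0000 ms; subtotal = 2.1600 ms
End-to-end = 3.6000 + 2.1600 = 5.7600 ms -> 5.760 ms (3 dp)

5.760


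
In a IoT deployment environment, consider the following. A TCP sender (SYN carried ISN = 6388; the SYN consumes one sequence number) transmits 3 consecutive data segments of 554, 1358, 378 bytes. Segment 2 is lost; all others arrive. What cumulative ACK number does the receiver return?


SYN uses sequence number 6388; first data byte = ISN + 1 = 6389.
Segment 1: SEQ = 6389, len = 554 B, covers [6389, 6942]
Segment 2: SEQ = 6943, len = 1358 B, covers [6943, 8300] [LOST]
Segment 3: SEQ = 8301, len = 378 B, covers [8301, 8678]
In-order data received: bytes [6389, 6942] (segments 1..1).
Segment 2 missing -> gap begins at byte 6943; later segments buffered out of order.
Cumulative ACK = next expected in-order byte = 6389 + 554 = 6943

6943


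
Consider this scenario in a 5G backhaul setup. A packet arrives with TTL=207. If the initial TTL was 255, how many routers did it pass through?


Given: initial TTL = 255, received TTL = 207
Hops = initial TTL - received TTL
Hops = 255 - 207 = 48

48


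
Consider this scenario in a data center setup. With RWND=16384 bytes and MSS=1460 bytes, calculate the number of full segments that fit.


Given: RWND = 16384 bytes, MSS = 1460 bytes
Full segments = floor(RWND / MSS)
Full segments = floor(16384 / 1460)
Full segments = floor(11.2219) = 11

11


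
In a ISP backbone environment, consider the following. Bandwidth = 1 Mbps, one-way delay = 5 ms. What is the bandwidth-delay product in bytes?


Given: bandwidth = 1 Mbps, delay = 5 ms
BDP in bits = 1 * 10^6 * 5 / 1000
BDP in bits = 5000
BDP in bytes = 5000 / 8 = 625

625


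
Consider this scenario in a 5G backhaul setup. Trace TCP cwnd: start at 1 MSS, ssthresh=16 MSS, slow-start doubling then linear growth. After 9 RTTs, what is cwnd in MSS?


RTT 0: cwnd = 1 MSS (initial)
RTT 1: cwnd = 2 MSS (slow start, doubled)
RTT 2: cwnd = 4 MSS (slow start, doubled)
RTT 3: cwnd = 8 MSS (slow start, doubled)
RTT 4: cwnd = 16 MSS (slow start, doubled)
RTT 5: cwnd = 17 MSS (congestion avoidance, +1)
RTT 6: cwnd = 18 MSS (congestion avoidance, +1)
RTT 7: cwnd = 19 MSS (congestion avoidance, +1)
RTT 8: cwnd = 20 MSS (congestion avoidance, +1)
RTT 9: cwnd = 21 MSS (congestion avoidance, +1)

21


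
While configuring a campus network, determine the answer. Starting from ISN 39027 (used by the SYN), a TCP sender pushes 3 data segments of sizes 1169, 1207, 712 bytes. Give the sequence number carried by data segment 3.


The SYN occupies sequence number ISN = 39027, so the first data byte is ISN + 1 = 39028.
SEQ of data segment i = (ISN + 1) + sum of payload sizes of segments 1..i-1.
Segment 1: SEQ = 39028, payload = 1169 bytes
Segment 2: SEQ = 40197, payload = 1207 bytes
Segment 3: SEQ = 41404, payload = 712 bytes
SEQ of segment 3 = 39028 + 1169 + 1207 = 41404

41404


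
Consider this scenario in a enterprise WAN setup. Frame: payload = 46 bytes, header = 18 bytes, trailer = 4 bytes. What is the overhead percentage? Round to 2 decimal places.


Given: payload = 46 B, header = 18 B, trailer = 4 B
Overhead bytes = header + trailer = 18 + 4 = 22
Total frame = payload + overhead = 46 + 22 = 68
Overhead % = 22 / 68 * 100 = 32.3529% -> 32.35% (2 dp)

32.35


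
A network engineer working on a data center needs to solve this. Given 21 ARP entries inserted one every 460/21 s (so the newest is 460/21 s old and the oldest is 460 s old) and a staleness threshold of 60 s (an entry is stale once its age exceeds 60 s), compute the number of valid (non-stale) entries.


Ages are k * 460/21 s for k = 1..21 (spacing = 21.9048 s).
Entry k is valid iff k * 460/21 <= 60 iff k <= 21 * 60 / 460 = 2.7391
n_valid = floor(2.7391) = 2
(n_stale = 21 - 2 = 19)

2


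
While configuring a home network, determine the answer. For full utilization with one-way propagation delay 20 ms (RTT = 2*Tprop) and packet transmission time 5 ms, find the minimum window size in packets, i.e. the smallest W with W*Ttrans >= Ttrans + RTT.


Given: Ttrans = 5 ms, RTT = 40 ms (= 2 * Tprop, Tprop = 20 ms)
Time until first ACK returns = Ttrans + RTT = 5 + 40 = 45 ms
Need W * Ttrans >= Ttrans + RTT  ->  W >= (Ttrans + RTT) / Ttrans
(Ttrans + RTT) / Ttrans = 45 / 5 = 9
W_min = ceil(9) = 9

9


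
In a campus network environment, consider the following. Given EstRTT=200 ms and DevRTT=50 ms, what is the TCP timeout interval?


Given: EstRTT = 200 ms, DevRTT = 50 ms
Timeout = EstRTT + 4 * DevRTT
4 * DevRTT = 4 * 50 = 200
Timeout = 200 + 200 = 400 ms

400


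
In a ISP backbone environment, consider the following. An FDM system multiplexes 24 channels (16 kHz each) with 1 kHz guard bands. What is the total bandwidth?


Given: 24 channels, 16 kHz each, guard = 1 kHz
Channel bandwidth = 24 * 16 = 384 kHz
Guard bands = 23 gaps * 1 kHz = 23 kHz
Total = 384 + 23 = 407 kHz

407


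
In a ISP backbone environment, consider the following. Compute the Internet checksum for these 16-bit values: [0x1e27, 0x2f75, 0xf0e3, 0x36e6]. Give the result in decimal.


Given words: [0x1e27, 0x2f75, 0xf0e3, 0x36e6]
Step 1: Sum all words
Raw sum = 7719 + 12149 + 61667 + 14054 = 95589
Step 2: Fold carry: (30053 + 1) = 30054
One's complement = ~30054 & 0xFFFF = 35481

35481


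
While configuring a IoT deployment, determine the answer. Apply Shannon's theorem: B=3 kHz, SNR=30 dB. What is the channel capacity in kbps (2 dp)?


Given: B = 3 kHz, SNR = 30 dB
SNR linear = 10^(30/10) = 1000
1 + SNR = 1001
log2(1001) = 9.9672262588
C = 3 * 1000 * 9.9672262588 = 29901.6788 bps
C = 29.901679 kbps -> 29.90 kbps (2 dp)

29.90


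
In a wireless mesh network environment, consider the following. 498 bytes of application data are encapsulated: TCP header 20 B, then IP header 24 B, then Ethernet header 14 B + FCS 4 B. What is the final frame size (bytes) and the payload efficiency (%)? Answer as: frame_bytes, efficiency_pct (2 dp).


TCP segment = 498 + 20 = 518 B
IP packet = 518 + 24 = 542 B
Ethernet frame = 542 + 14 + 4 = 560 B
Efficiency = app / frame = 498 / 560 = 0.889286 = 88.9286% -> 88.93% (2 dp)

560, 88.93


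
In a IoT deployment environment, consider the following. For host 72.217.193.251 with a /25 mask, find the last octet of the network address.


Given: IP = 72.217.193.251, prefix = /25
Subnet mask = 255.255.255.128
Last octet of IP: 251
Last octet of mask: 128
Network last octet = 251 AND 128 = 128

128


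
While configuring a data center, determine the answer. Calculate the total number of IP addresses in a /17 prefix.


Given: CIDR prefix /17
Host bits = 32 - 17 = 15
Total addresses = 2^15 = 32768

32768


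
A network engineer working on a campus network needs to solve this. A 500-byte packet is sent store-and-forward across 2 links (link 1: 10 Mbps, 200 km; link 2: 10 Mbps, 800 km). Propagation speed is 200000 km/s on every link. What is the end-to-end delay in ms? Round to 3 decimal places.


Packet = 500 bytes = 4000 bits. Store-and-forward: sum (t_trans + t_prop) per link.
Link 1: t_trans = 4000/(10*10^6) s = 0.4000 ms; t_prop = 200/200000 s = 1.0000 ms; subtotal = 1.4000 ms
Link 2: t_trans = 4000/(10*10^6) s = 0.4000 ms; t_prop = 800/200000 s = 4.0000 ms; subtotal = 4.4000 ms
End-to-end = 1.4000 + 4.4000 = 5.8000 ms -> 5.800 ms (3 dp)

5.800


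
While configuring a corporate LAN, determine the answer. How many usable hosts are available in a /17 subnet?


Given: subnet mask /17
Host bits = 32 - 17 = 15
Total addresses = 2^15 = 32768
Usable hosts = 32768 - 2 (network + broadcast) = 32766

32766


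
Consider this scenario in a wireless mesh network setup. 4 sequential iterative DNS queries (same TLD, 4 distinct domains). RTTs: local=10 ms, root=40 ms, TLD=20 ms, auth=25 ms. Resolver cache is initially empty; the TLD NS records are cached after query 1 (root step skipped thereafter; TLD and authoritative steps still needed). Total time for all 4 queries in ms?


Lookup 1 (cold cache): local + root + TLD + auth = 10 + 40 + 20 + 25 = 95 ms
Lookups 2..4 (TLD NS cached -> skip root; new domain -> still ask TLD and auth): local + TLD + auth = 10 + 20 + 25 = 55 ms each
Remaining 3 lookups: 3 * 55 = 165 ms
Total = 95 + 165 = 260 ms

260


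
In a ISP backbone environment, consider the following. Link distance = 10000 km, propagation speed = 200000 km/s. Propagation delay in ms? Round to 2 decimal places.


Given: distance = 10000 km, speed = 200000 km/s
Delay = distance / speed = 10000 / 200000 seconds
Delay in ms = 10000 * 1000 / 200000
Delay = 50.0000 ms
Rounded to 2 dp = 50.00 ms

50.00


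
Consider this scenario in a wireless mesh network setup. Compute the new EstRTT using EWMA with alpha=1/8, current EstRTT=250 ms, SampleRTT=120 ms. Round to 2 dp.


Given: EstRTT = 250 ms, SampleRTT = 120 ms, alpha = 1/8
New EstRTT = (1 - alpha) * EstRTT + alpha * SampleRTT
(7/8) * 250 = 218.75
(1/8) * 120 = 15
New EstRTT = 218.75 + 15 = 233.75 ms -> 233.75 ms (2 dp)

233.75


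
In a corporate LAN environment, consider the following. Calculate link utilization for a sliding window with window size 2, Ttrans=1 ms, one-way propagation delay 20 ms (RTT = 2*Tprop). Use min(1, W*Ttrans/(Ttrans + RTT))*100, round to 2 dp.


Given: W = 2, Ttrans = 1 ms, RTT = 40 ms (= 2 * Tprop, Tprop = 20 ms)
Cycle time = Ttrans + RTT = 1 + 40 = 41 ms (first packet sent until its ACK returns)
W * Ttrans = 2 * 1 = 2 ms of sending per cycle
W * Ttrans / (Ttrans + RTT) = 2 / 41 = 0.048780
U = min(1, 0.048780) = 0.048780
U% = 4.88%

4.88


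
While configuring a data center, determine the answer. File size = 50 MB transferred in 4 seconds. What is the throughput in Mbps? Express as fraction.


Given: file = 50 MB, time = 4 s
File in Mb = 50 * 8 = 400 Mb
Throughput = 400 / 4 Mbps
Throughput = 100 Mbps

100


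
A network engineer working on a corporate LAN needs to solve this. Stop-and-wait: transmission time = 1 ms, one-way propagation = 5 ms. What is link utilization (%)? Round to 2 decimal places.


Given: Ttrans = 1 ms, Tprop = 5 ms
RTT = 2 * Tprop = 2 * 5 = 10 ms
U = Ttrans / (Ttrans + RTT)
U = 1 / (1 + 10)
U = 1 / 11 = 0.090909
U% = 9.09%

9.09


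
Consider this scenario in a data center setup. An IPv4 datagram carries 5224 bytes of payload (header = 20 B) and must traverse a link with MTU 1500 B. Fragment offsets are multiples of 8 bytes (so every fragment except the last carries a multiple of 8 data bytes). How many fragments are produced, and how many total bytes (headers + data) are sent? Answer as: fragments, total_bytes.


Max data per non-final fragment = floor((MTU - header)/8)*8 = floor((1500 - 20)/8)*8 = floor(1480/8)*8 = 1480 B
Final fragment needs no 8-byte alignment: it can carry up to MTU - header = 1480 B
Non-final fragments needed = ceil((payload - 1480) / 1480) = ceil(3744/1480) = ceil(2.5297) = 3
Number of fragments = 3 + 1 = 4
Fragment sizes (data): 3 * 1480 B + 784 B (last, 784 <= 1480 OK)
Total bytes sent = payload + n_frags * header = 5224 + 4*20 = 5224 + 80 = 5304 B

4, 5304


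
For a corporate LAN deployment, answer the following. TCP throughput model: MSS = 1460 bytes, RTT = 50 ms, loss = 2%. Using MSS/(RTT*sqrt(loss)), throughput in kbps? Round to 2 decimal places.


Given: MSS = 1460 bytes, RTT = 50 ms, loss = 2%
RTT in seconds = 50 / 1000 = 0.05
Loss rate = 2% = 0.02
sqrt(loss) = sqrt(0.02) = 0.141421356237
Throughput (bytes/s) = 1460 / (0.05 * 0.141421356237) = 206475.1801
Throughput (kbps) = 206475.1801 * 8 / 1000 = 1651.801441 -> 1651.80 kbps (2 dp)

1651.80


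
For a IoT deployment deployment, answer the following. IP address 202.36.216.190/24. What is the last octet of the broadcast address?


Given: IP = 202.36.216.190, prefix = /24
Host bits = 32 - 24 = 8
Network last octet = 190 AND mask = 0
Host part size = 2^8 - 1 = 255
Broadcast last octet = 0 OR 255 = 255

255


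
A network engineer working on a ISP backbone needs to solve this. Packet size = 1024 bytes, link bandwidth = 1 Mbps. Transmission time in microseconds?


Given: packet = 1024 bytes, bandwidth = 1 Mbps
Packet in bits = 1024 * 8 = 8192 bits
Bandwidth = 1 * 10^6 = 1000000 bps
Time = 8192 / 1000000 seconds
Time in us = 8192 * 10^6 / 1000000 = 8192

8192


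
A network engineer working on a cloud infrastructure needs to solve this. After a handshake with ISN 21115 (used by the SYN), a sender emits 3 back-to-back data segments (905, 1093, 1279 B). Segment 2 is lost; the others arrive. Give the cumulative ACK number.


SYN uses sequence number 21115; first data byte = ISN + 1 = 21116.
Segment 1: SEQ = 21116, len = 905 B, covers [21116, 22020]
Segment 2: SEQ = 22021, len = 1093 B, covers [22021, 23113] [LOST]
Segment 3: SEQ = 23114, len = 1279 B, covers [23114, 24392]
In-order data received: bytes [21116, 22020] (segments 1..1).
Segment 2 missing -> gap begins at byte 22021; later segments buffered out of order.
Cumulative ACK = next expected in-order byte = 21116 + 905 = 22021

22021


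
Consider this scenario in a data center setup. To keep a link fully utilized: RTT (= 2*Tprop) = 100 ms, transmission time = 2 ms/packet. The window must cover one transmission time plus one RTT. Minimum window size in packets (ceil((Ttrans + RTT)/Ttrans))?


Given: Ttrans = 2 ms, RTT = 100 ms (= 2 * Tprop, Tprop = 50 ms)
Time until first ACK returns = Ttrans + RTT = 2 + 100 = 102 ms
Need W * Ttrans >= Ttrans + RTT  ->  W >= (Ttrans + RTT) / Ttrans
(Ttrans + RTT) / Ttrans = 102 / 2 = 51
W_min = ceil(51) = 51

51


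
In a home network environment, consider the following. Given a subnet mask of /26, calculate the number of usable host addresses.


Given: subnet mask /26
Host bits = 32 - 26 = 6
Total addresses = 2^6 = 64
Usable hosts = 64 - 2 (network + broadcast) = 62

62


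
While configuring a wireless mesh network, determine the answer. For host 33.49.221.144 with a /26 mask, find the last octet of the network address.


Given: IP = 33.49.221.144, prefix = /26
Subnet mask = 255.255.255.192
Last octet of IP: 144
Last octet of mask: 192
Network last octet = 144 AND 192 = 128

128


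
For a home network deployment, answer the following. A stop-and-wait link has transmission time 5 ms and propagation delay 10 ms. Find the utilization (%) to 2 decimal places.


Given: Ttrans = 5 ms, Tprop = 10 ms
RTT = 2 * Tprop = 2 * 10 = 20 ms
U = Ttrans / (Ttrans + RTT)
U = 5 / (5 + 20)
U = 5 / 25 = 0.2
U% = 20.00%

20.00


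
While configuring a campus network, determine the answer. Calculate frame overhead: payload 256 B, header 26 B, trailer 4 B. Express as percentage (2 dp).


Given: payload = 256 B, header = 26 B, trailer = 4 B
Overhead bytes = header + trailer = 26 + 4 = 30
Total frame = payload + overhead = 256 + 30 = 286
Overhead % = 30 / 286 * 100 = 10.4895% -> 10.49% (2 dp)

10.49


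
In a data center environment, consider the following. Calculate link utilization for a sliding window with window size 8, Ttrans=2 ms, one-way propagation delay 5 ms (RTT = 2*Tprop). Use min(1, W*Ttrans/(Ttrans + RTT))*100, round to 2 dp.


Given: W = 8, Ttrans = 2 ms, RTT = 10 ms (= 2 * Tprop, Tprop = 5 ms)
Cycle time = Ttrans + RTT = 2 + 10 = 12 ms (first packet sent until its ACK returns)
W * Ttrans = 8 * 2 = 16 ms of sending per cycle
W * Ttrans / (Ttrans + RTT) = 16 / 12 = 1.333333
U = min(1, 1.333333) = 1.000000
U% = 100.00%

100.00
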